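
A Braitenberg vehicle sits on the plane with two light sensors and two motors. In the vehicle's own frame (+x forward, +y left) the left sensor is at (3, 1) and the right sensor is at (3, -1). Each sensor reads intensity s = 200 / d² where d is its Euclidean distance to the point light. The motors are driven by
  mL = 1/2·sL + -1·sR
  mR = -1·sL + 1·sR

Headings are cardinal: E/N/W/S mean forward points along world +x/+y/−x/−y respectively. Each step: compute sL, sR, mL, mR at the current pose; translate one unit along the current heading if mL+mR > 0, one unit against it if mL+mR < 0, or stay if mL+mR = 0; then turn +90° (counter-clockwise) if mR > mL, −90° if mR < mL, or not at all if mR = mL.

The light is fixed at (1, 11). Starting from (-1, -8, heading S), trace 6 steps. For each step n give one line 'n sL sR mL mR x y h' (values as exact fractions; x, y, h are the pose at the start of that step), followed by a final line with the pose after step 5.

0 40/97 200/493 -9540/47821 -320/47821 -1 -8 S
1 20/29 100/181 -1090/5249 -720/5249 -1 -7 E
2 200/241 200/229 -25300/55189 2400/55189 -2 -7 N
3 50/109 5/9 -320/981 95/981 -2 -8 W
4 40/97 200/493 -9540/47821 -320/47821 -1 -8 S
5 20/29 100/181 -1090/5249 -720/5249 -1 -7 E
final -2 -7 N

n=0: pose=(-1,-8,S); sL=40/97, sR=200/493; mL=-9540/47821, mR=-320/47821; mL+mR=-20/97 → advance -1; mR−mL=9220/47821 → turn +1·90°
n=1: pose=(-1,-7,E); sL=20/29, sR=100/181; mL=-1090/5249, mR=-720/5249; mL+mR=-10/29 → advance -1; mR−mL=370/5249 → turn +1·90°
n=2: pose=(-2,-7,N); sL=200/241, sR=200/229; mL=-25300/55189, mR=2400/55189; mL+mR=-100/241 → advance -1; mR−mL=27700/55189 → turn +1·90°
n=3: pose=(-2,-8,W); sL=50/109, sR=5/9; mL=-320/981, mR=95/981; mL+mR=-25/109 → advance -1; mR−mL=415/981 → turn +1·90°
n=4: pose=(-1,-8,S); sL=40/97, sR=200/493; mL=-9540/47821, mR=-320/47821; mL+mR=-20/97 → advance -1; mR−mL=9220/47821 → turn +1·90°
n=5: pose=(-1,-7,E); sL=20/29, sR=100/181; mL=-1090/5249, mR=-720/5249; mL+mR=-10/29 → advance -1; mR−mL=370/5249 → turn +1·90°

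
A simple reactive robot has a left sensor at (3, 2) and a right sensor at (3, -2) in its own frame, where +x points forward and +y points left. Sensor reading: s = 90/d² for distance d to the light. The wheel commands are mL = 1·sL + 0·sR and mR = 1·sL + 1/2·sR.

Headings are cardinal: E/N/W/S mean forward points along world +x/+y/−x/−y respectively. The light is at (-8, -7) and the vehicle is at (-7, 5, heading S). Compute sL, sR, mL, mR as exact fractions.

left sensor world pos  = (-5, 2); dL² = 90
right sensor world pos = (-9, 2); dR² = 82
sL = 90/90 = 1
sR = 90/82 = 45/41
mL = 1·sL + 0·sR = 1
mR = 1·sL + 1/2·sR = 127/82

1 45/41 1 127/82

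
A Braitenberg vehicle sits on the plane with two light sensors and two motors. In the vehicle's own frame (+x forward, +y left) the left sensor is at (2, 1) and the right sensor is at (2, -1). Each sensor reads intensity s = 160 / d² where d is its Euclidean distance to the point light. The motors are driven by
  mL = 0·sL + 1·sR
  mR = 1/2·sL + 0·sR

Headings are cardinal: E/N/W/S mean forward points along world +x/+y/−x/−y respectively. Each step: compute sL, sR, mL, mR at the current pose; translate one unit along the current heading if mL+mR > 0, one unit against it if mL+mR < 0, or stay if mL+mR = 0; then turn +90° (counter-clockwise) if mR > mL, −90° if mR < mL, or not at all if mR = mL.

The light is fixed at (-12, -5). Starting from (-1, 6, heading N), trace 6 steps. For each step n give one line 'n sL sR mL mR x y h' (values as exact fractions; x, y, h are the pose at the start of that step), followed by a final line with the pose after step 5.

n=0: pose=(-1,6,N); sL=160/269, sR=160/313; mL=160/313, mR=80/269; mL+mR=68080/84197 → advance +1; mR−mL=-18000/84197 → turn -1·90°
n=1: pose=(-1,7,E); sL=80/169, sR=16/29; mL=16/29, mR=40/169; mL+mR=3864/4901 → advance +1; mR−mL=-1544/4901 → turn -1·90°
n=2: pose=(0,7,S); sL=160/269, sR=160/221; mL=160/221, mR=80/269; mL+mR=60720/59449 → advance +1; mR−mL=-25360/59449 → turn -1·90°
n=3: pose=(0,6,W); sL=4/5, sR=40/61; mL=40/61, mR=2/5; mL+mR=322/305 → advance +1; mR−mL=-78/305 → turn -1·90°
n=4: pose=(-1,6,N); sL=160/269, sR=160/313; mL=160/313, mR=80/269; mL+mR=68080/84197 → advance +1; mR−mL=-18000/84197 → turn -1·90°
n=5: pose=(-1,7,E); sL=80/169, sR=16/29; mL=16/29, mR=40/169; mL+mR=3864/4901 → advance +1; mR−mL=-1544/4901 → turn -1·90°

0 160/269 160/313 160/313 80/269 -1 6 N
1 80/169 16/29 16/29 40/169 -1 7 E
2 160/269 160/221 160/221 80/269 0 7 S
3 4/5 40/61 40/61 2/5 0 6 W
4 160/269 160/313 160/313 80/269 -1 6 N
5 80/169 16/29 16/29 40/169 -1 7 E
final 0 7 S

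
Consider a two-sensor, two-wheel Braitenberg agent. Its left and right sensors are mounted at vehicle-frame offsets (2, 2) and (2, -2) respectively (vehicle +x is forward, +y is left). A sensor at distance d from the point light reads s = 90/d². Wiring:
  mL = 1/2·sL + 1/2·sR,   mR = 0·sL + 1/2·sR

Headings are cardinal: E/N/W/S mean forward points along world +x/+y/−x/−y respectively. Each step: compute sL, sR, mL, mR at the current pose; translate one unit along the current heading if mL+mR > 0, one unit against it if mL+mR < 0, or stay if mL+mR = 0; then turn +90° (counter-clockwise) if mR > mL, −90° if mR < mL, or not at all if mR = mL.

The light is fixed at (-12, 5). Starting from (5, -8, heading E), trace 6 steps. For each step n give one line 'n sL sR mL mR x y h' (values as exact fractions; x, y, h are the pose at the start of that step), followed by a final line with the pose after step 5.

n=0: pose=(5,-8,E); sL=45/241, sR=45/293; mL=12015/70613, mR=45/586; mL+mR=34875/141226 → advance +1; mR−mL=-45/482 → turn -1·90°
n=1: pose=(6,-8,S); sL=18/125, sR=90/481; mL=9954/60125, mR=45/481; mL+mR=15579/60125 → advance +1; mR−mL=-9/125 → turn -1·90°
n=2: pose=(6,-9,W); sL=45/256, sR=9/40; mL=513/2560, mR=9/80; mL+mR=801/2560 → advance +1; mR−mL=-45/512 → turn -1·90°
n=3: pose=(5,-9,N); sL=10/41, sR=18/101; mL=874/4141, mR=9/101; mL+mR=1243/4141 → advance +1; mR−mL=-5/41 → turn -1·90°
n=4: pose=(5,-8,E); sL=45/241, sR=45/293; mL=12015/70613, mR=45/586; mL+mR=34875/141226 → advance +1; mR−mL=-45/482 → turn -1·90°
n=5: pose=(6,-8,S); sL=18/125, sR=90/481; mL=9954/60125, mR=45/481; mL+mR=15579/60125 → advance +1; mR−mL=-9/125 → turn -1·90°

0 45/241 45/293 12015/70613 45/586 5 -8 E
1 18/125 90/481 9954/60125 45/481 6 -8 S
2 45/256 9/40 513/2560 9/80 6 -9 W
3 10/41 18/101 874/4141 9/101 5 -9 N
4 45/241 45/293 12015/70613 45/586 5 -8 E
5 18/125 90/481 9954/60125 45/481 6 -8 S
final 6 -9 W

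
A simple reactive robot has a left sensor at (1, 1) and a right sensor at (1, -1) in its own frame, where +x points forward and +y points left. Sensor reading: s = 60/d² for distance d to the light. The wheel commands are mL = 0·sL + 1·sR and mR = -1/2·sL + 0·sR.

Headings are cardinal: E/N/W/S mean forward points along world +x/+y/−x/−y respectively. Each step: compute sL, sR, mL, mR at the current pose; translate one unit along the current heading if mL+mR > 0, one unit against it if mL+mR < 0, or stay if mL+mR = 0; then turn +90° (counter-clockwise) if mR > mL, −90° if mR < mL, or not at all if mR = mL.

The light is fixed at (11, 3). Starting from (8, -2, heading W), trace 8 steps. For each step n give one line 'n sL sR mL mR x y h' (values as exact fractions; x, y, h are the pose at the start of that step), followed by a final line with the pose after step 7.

0 15/13 15/8 15/8 -15/26 8 -2 W
1 60/41 12/5 12/5 -30/41 7 -2 N
2 10/3 30/17 30/17 -5/3 7 -1 E
3 60/29 60/41 60/41 -30/29 8 -1 S
4 15/13 15/8 15/8 -15/26 8 -2 W
5 60/41 12/5 12/5 -30/41 7 -2 N
6 10/3 30/17 30/17 -5/3 7 -1 E
7 60/29 60/41 60/41 -30/29 8 -1 S
final 8 -2 W

n=0: pose=(8,-2,W); sL=15/13, sR=15/8; mL=15/8, mR=-15/26; mL+mR=135/104 → advance +1; mR−mL=-255/104 → turn -1·90°
n=1: pose=(7,-2,N); sL=60/41, sR=12/5; mL=12/5, mR=-30/41; mL+mR=342/205 → advance +1; mR−mL=-642/205 → turn -1·90°
n=2: pose=(7,-1,E); sL=10/3, sR=30/17; mL=30/17, mR=-5/3; mL+mR=5/51 → advance +1; mR−mL=-175/51 → turn -1·90°
n=3: pose=(8,-1,S); sL=60/29, sR=60/41; mL=60/41, mR=-30/29; mL+mR=510/1189 → advance +1; mR−mL=-2970/1189 → turn -1·90°
n=4: pose=(8,-2,W); sL=15/13, sR=15/8; mL=15/8, mR=-15/26; mL+mR=135/104 → advance +1; mR−mL=-255/104 → turn -1·90°
n=5: pose=(7,-2,N); sL=60/41, sR=12/5; mL=12/5, mR=-30/41; mL+mR=342/205 → advance +1; mR−mL=-642/205 → turn -1·90°
n=6: pose=(7,-1,E); sL=10/3, sR=30/17; mL=30/17, mR=-5/3; mL+mR=5/51 → advance +1; mR−mL=-175/51 → turn -1·90°
n=7: pose=(8,-1,S); sL=60/29, sR=60/41; mL=60/41, mR=-30/29; mL+mR=510/1189 → advance +1; mR−mL=-2970/1189 → turn -1·90°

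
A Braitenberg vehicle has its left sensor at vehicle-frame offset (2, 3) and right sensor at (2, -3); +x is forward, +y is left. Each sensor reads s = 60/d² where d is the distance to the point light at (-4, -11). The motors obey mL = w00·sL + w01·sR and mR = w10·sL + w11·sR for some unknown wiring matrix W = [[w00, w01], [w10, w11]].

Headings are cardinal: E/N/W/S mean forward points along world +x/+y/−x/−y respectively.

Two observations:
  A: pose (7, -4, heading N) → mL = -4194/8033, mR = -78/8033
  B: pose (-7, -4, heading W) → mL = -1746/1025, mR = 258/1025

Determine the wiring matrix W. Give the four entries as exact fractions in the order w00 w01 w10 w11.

obs A: pose=(7,-4,N) → sL=12/29, sR=60/277, mL=-4194/8033, mR=-78/8033
obs B: pose=(-7,-4,W) → sL=60/41, sR=12/25, mL=-1746/1025, mR=258/1025
sensor matrix S = [[12/29, 60/277], [60/41, 12/25]]; det S = -974592/8233825
solve [mL_A; mL_B] = S·[w00; w01] and [mR_A; mR_B] = S·[w10; w11]:
  w00 = -1, w01 = -1/2, w10 = 1/2, w11 = -1

-1 -1/2 1/2 -1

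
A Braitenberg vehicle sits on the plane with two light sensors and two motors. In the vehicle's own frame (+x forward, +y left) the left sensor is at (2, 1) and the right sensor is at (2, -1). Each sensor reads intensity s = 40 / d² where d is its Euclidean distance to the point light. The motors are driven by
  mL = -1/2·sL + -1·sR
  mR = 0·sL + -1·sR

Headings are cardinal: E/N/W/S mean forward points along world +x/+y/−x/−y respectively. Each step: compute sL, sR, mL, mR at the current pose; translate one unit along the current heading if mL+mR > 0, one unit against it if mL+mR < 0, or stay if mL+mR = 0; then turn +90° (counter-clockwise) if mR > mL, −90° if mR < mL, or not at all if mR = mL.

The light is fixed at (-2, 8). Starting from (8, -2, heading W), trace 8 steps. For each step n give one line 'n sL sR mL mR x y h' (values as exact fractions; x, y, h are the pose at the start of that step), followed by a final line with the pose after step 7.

0 8/37 8/29 -412/1073 -8/29 8 -2 W
1 5/36 10/61 -1025/4392 -10/61 9 -2 S
2 40/233 40/269 -14700/62677 -40/269 9 -1 E
3 4/13 4/17 -86/221 -4/17 8 -1 N
4 8/37 8/29 -412/1073 -8/29 8 -2 W
5 5/36 10/61 -1025/4392 -10/61 9 -2 S
6 40/233 40/269 -14700/62677 -40/269 9 -1 E
7 4/13 4/17 -86/221 -4/17 8 -1 N
final 8 -2 W

n=0: pose=(8,-2,W); sL=8/37, sR=8/29; mL=-412/1073, mR=-8/29; mL+mR=-708/1073 → advance -1; mR−mL=4/37 → turn +1·90°
n=1: pose=(9,-2,S); sL=5/36, sR=10/61; mL=-1025/4392, mR=-10/61; mL+mR=-1745/4392 → advance -1; mR−mL=5/72 → turn +1·90°
n=2: pose=(9,-1,E); sL=40/233, sR=40/269; mL=-14700/62677, mR=-40/269; mL+mR=-24020/62677 → advance -1; mR−mL=20/233 → turn +1·90°
n=3: pose=(8,-1,N); sL=4/13, sR=4/17; mL=-86/221, mR=-4/17; mL+mR=-138/221 → advance -1; mR−mL=2/13 → turn +1·90°
n=4: pose=(8,-2,W); sL=8/37, sR=8/29; mL=-412/1073, mR=-8/29; mL+mR=-708/1073 → advance -1; mR−mL=4/37 → turn +1·90°
n=5: pose=(9,-2,S); sL=5/36, sR=10/61; mL=-1025/4392, mR=-10/61; mL+mR=-1745/4392 → advance -1; mR−mL=5/72 → turn +1·90°
n=6: pose=(9,-1,E); sL=40/233, sR=40/269; mL=-14700/62677, mR=-40/269; mL+mR=-24020/62677 → advance -1; mR−mL=20/233 → turn +1·90°
n=7: pose=(8,-1,N); sL=4/13, sR=4/17; mL=-86/221, mR=-4/17; mL+mR=-138/221 → advance -1; mR−mL=2/13 → turn +1·90°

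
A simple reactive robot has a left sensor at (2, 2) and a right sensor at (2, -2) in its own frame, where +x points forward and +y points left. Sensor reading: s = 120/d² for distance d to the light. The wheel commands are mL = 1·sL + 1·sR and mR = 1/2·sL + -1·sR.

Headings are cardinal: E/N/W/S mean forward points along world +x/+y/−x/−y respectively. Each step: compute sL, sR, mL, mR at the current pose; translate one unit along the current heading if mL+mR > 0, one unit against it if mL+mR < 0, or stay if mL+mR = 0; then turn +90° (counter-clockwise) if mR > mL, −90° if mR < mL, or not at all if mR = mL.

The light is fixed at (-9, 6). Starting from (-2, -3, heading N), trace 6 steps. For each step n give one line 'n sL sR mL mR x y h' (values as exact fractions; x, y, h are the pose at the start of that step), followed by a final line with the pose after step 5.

0 60/37 12/13 1224/481 -54/481 -2 -3 N
1 40/39 120/181 11920/7059 -1060/7059 -2 -2 E
2 3/5 15/17 126/85 -99/170 -1 -2 S
3 120/157 24/17 5808/2669 -2748/2669 -1 -3 W
4 60/37 12/13 1224/481 -54/481 -2 -3 N
5 40/39 120/181 11920/7059 -1060/7059 -2 -2 E
final -1 -2 S

n=0: pose=(-2,-3,N); sL=60/37, sR=12/13; mL=1224/481, mR=-54/481; mL+mR=90/37 → advance +1; mR−mL=-1278/481 → turn -1·90°
n=1: pose=(-2,-2,E); sL=40/39, sR=120/181; mL=11920/7059, mR=-1060/7059; mL+mR=20/13 → advance +1; mR−mL=-12980/7059 → turn -1·90°
n=2: pose=(-1,-2,S); sL=3/5, sR=15/17; mL=126/85, mR=-99/170; mL+mR=9/10 → advance +1; mR−mL=-351/170 → turn -1·90°
n=3: pose=(-1,-3,W); sL=120/157, sR=24/17; mL=5808/2669, mR=-2748/2669; mL+mR=180/157 → advance +1; mR−mL=-8556/2669 → turn -1·90°
n=4: pose=(-2,-3,N); sL=60/37, sR=12/13; mL=1224/481, mR=-54/481; mL+mR=90/37 → advance +1; mR−mL=-1278/481 → turn -1·90°
n=5: pose=(-2,-2,E); sL=40/39, sR=120/181; mL=11920/7059, mR=-1060/7059; mL+mR=20/13 → advance +1; mR−mL=-12980/7059 → turn -1·90°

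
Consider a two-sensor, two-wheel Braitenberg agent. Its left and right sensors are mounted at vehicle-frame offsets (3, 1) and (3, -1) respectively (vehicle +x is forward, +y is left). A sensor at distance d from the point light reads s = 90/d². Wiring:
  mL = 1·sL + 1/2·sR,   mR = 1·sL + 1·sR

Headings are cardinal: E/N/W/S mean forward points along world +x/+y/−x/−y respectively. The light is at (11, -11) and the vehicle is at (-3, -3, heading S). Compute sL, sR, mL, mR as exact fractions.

left sensor world pos  = (-2, -6); dL² = 194
right sensor world pos = (-4, -6); dR² = 250
sL = 90/194 = 45/97
sR = 90/250 = 9/25
mL = 1·sL + 1/2·sR = 3123/4850
mR = 1·sL + 1·sR = 1998/2425

45/97 9/25 3123/4850 1998/2425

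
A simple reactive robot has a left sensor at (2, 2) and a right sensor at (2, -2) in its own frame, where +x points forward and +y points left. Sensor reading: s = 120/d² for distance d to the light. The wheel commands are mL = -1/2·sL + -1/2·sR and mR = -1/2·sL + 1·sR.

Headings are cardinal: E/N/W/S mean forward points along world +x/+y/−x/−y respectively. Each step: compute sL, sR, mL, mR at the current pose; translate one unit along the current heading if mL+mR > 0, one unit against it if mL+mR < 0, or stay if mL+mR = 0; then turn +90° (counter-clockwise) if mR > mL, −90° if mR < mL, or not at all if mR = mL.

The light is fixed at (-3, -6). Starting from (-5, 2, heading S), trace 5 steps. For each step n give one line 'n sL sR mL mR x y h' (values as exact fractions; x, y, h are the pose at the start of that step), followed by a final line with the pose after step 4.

0 10/3 30/13 -110/39 25/39 -5 2 S
1 120/121 120/49 -10200/5929 11580/5929 -5 3 E
2 12/13 60/61 -756/793 414/793 -4 3 N
3 8/3 120/109 -616/327 -76/327 -4 2 W
4 3 3 -3 3/2 -3 2 S
final -3 3 E

n=0: pose=(-5,2,S); sL=10/3, sR=30/13; mL=-110/39, mR=25/39; mL+mR=-85/39 → advance -1; mR−mL=45/13 → turn +1·90°
n=1: pose=(-5,3,E); sL=120/121, sR=120/49; mL=-10200/5929, mR=11580/5929; mL+mR=1380/5929 → advance +1; mR−mL=180/49 → turn +1·90°
n=2: pose=(-4,3,N); sL=12/13, sR=60/61; mL=-756/793, mR=414/793; mL+mR=-342/793 → advance -1; mR−mL=90/61 → turn +1·90°
n=3: pose=(-4,2,W); sL=8/3, sR=120/109; mL=-616/327, mR=-76/327; mL+mR=-692/327 → advance -1; mR−mL=180/109 → turn +1·90°
n=4: pose=(-3,2,S); sL=3, sR=3; mL=-3, mR=3/2; mL+mR=-3/2 → advance -1; mR−mL=9/2 → turn +1·90°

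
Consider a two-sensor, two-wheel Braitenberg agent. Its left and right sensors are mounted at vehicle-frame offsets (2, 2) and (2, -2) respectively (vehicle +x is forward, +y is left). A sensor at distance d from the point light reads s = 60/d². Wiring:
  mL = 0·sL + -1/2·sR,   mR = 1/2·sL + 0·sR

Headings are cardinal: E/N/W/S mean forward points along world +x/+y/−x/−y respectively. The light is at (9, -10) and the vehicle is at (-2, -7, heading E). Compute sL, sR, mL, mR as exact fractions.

left sensor world pos  = (0, -5); dL² = 106
right sensor world pos = (0, -9); dR² = 82
sL = 60/106 = 30/53
sR = 60/82 = 30/41
mL = 0·sL + -1/2·sR = -15/41
mR = 1/2·sL + 0·sR = 15/53

30/53 30/41 -15/41 15/53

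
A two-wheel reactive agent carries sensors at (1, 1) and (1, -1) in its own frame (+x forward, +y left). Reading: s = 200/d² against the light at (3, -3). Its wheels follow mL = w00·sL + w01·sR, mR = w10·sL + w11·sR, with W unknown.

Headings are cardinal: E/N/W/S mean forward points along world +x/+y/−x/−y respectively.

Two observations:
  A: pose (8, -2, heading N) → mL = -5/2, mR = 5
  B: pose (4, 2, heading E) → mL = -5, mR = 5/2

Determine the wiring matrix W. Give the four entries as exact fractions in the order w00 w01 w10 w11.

obs A: pose=(8,-2,N) → sL=10, sR=5, mL=-5/2, mR=5
obs B: pose=(4,2,E) → sL=5, sR=10, mL=-5, mR=5/2
sensor matrix S = [[10, 5], [5, 10]]; det S = 75
solve [mL_A; mL_B] = S·[w00; w01] and [mR_A; mR_B] = S·[w10; w11]:
  w00 = 0, w01 = -1/2, w10 = 1/2, w11 = 0

0 -1/2 1/2 0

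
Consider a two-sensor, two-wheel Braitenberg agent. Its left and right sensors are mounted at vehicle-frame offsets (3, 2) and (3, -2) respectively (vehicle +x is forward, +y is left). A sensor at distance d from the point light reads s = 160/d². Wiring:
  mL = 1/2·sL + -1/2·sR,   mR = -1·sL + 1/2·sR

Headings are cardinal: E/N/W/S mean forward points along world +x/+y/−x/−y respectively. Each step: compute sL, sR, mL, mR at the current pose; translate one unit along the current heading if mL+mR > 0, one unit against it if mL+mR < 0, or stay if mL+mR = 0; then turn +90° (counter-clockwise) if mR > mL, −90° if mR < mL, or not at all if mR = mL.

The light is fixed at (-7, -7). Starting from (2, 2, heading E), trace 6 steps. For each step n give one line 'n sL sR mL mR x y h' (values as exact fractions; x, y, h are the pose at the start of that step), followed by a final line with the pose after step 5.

0 32/53 160/193 -1152/10229 -1936/10229 2 2 E
1 20/17 20/9 -80/153 -10/153 1 2 S
2 32/53 32/37 -256/1961 -336/1961 1 3 E
3 16/13 80/37 -224/481 -72/481 0 3 S
4 160/269 160/181 -7040/48689 -7440/48689 0 4 E
5 5/4 2 -3/8 -1/4 -1 4 S
final -1 5 E

n=0: pose=(2,2,E); sL=32/53, sR=160/193; mL=-1152/10229, mR=-1936/10229; mL+mR=-16/53 → advance -1; mR−mL=-784/10229 → turn -1·90°
n=1: pose=(1,2,S); sL=20/17, sR=20/9; mL=-80/153, mR=-10/153; mL+mR=-10/17 → advance -1; mR−mL=70/153 → turn +1·90°
n=2: pose=(1,3,E); sL=32/53, sR=32/37; mL=-256/1961, mR=-336/1961; mL+mR=-16/53 → advance -1; mR−mL=-80/1961 → turn -1·90°
n=3: pose=(0,3,S); sL=16/13, sR=80/37; mL=-224/481, mR=-72/481; mL+mR=-8/13 → advance -1; mR−mL=152/481 → turn +1·90°
n=4: pose=(0,4,E); sL=160/269, sR=160/181; mL=-7040/48689, mR=-7440/48689; mL+mR=-80/269 → advance -1; mR−mL=-400/48689 → turn -1·90°
n=5: pose=(-1,4,S); sL=5/4, sR=2; mL=-3/8, mR=-1/4; mL+mR=-5/8 → advance -1; mR−mL=1/8 → turn +1·90°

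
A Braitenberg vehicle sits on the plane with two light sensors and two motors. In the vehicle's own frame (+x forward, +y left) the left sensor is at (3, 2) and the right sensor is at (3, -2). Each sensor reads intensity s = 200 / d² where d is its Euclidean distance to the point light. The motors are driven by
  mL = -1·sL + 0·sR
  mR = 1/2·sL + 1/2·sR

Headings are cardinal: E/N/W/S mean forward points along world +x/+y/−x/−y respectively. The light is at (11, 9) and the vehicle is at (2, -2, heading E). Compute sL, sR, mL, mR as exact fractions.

200/117 40/41 -200/117 6440/4797

left sensor world pos  = (5, 0); dL² = 117
right sensor world pos = (5, -4); dR² = 205
sL = 200/117 = 200/117
sR = 200/205 = 40/41
mL = -1·sL + 0·sR = -200/117
mR = 1/2·sL + 1/2·sR = 6440/4797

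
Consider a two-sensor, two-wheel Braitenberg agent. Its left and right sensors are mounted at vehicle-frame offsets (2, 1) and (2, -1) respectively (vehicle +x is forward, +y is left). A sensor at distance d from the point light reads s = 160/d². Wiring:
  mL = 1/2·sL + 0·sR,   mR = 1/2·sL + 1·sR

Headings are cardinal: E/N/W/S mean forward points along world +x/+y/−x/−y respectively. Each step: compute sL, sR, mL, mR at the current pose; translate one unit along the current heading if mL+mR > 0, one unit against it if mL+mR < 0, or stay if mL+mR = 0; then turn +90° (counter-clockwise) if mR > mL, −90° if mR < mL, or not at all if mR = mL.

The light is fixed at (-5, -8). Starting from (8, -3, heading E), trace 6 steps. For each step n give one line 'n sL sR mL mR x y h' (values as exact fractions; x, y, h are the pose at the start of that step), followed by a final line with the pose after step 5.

n=0: pose=(8,-3,E); sL=160/261, sR=160/241; mL=80/261, mR=61040/62901; mL+mR=80320/62901 → advance +1; mR−mL=160/241 → turn +1·90°
n=1: pose=(9,-3,N); sL=80/109, sR=80/137; mL=40/109, mR=14200/14933; mL+mR=19680/14933 → advance +1; mR−mL=80/137 → turn +1·90°
n=2: pose=(9,-2,W); sL=160/169, sR=160/193; mL=80/169, mR=42480/32617; mL+mR=57920/32617 → advance +1; mR−mL=160/193 → turn +1·90°
n=3: pose=(8,-2,S); sL=40/53, sR=1; mL=20/53, mR=73/53; mL+mR=93/53 → advance +1; mR−mL=1 → turn +1·90°
n=4: pose=(8,-3,E); sL=160/261, sR=160/241; mL=80/261, mR=61040/62901; mL+mR=80320/62901 → advance +1; mR−mL=160/241 → turn +1·90°
n=5: pose=(9,-3,N); sL=80/109, sR=80/137; mL=40/109, mR=14200/14933; mL+mR=19680/14933 → advance +1; mR−mL=80/137 → turn +1·90°

0 160/261 160/241 80/261 61040/62901 8 -3 E
1 80/109 80/137 40/109 14200/14933 9 -3 N
2 160/169 160/193 80/169 42480/32617 9 -2 W
3 40/53 1 20/53 73/53 8 -2 S
4 160/261 160/241 80/261 61040/62901 8 -3 E
5 80/109 80/137 40/109 14200/14933 9 -3 N
final 9 -2 W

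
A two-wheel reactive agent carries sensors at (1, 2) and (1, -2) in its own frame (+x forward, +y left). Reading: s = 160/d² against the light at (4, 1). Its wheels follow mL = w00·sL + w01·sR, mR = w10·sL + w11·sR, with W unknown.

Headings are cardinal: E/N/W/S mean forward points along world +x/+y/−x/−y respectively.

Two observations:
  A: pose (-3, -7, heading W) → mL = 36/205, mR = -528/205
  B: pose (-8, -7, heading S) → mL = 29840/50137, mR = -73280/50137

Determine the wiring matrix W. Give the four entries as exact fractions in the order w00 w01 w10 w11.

1 -1/2 -1 -1

obs A: pose=(-3,-7,W) → sL=40/41, sR=8/5, mL=36/205, mR=-528/205
obs B: pose=(-8,-7,S) → sL=160/181, sR=160/277, mL=29840/50137, mR=-73280/50137
sensor matrix S = [[40/41, 8/5], [160/181, 160/277]]; det S = -1748992/2055617
solve [mL_A; mL_B] = S·[w00; w01] and [mR_A; mR_B] = S·[w10; w11]:
  w00 = 1, w01 = -1/2, w10 = -1, w11 = -1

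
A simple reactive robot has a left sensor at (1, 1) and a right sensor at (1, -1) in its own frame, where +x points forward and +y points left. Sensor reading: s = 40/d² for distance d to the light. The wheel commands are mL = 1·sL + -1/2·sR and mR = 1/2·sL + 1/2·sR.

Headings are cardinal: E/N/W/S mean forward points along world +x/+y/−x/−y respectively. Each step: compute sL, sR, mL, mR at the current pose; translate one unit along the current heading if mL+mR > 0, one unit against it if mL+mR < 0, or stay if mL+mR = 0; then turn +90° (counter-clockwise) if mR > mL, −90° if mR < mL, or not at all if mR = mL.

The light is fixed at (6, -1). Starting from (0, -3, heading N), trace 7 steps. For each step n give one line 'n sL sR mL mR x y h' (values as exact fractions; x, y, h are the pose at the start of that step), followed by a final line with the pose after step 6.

n=0: pose=(0,-3,N); sL=4/5, sR=20/13; mL=2/65, mR=76/65; mL+mR=6/5 → advance +1; mR−mL=74/65 → turn +1·90°
n=1: pose=(0,-2,W); sL=40/53, sR=40/49; mL=900/2597, mR=2040/2597; mL+mR=60/53 → advance +1; mR−mL=1140/2597 → turn +1·90°
n=2: pose=(-1,-2,S); sL=1, sR=10/17; mL=12/17, mR=27/34; mL+mR=3/2 → advance +1; mR−mL=3/34 → turn +1·90°
n=3: pose=(-1,-3,E); sL=40/37, sR=8/9; mL=212/333, mR=328/333; mL+mR=60/37 → advance +1; mR−mL=116/333 → turn +1·90°
n=4: pose=(0,-3,N); sL=4/5, sR=20/13; mL=2/65, mR=76/65; mL+mR=6/5 → advance +1; mR−mL=74/65 → turn +1·90°
n=5: pose=(0,-2,W); sL=40/53, sR=40/49; mL=900/2597, mR=2040/2597; mL+mR=60/53 → advance +1; mR−mL=1140/2597 → turn +1·90°
n=6: pose=(-1,-2,S); sL=1, sR=10/17; mL=12/17, mR=27/34; mL+mR=3/2 → advance +1; mR−mL=3/34 → turn +1·90°

0 4/5 20/13 2/65 76/65 0 -3 N
1 40/53 40/49 900/2597 2040/2597 0 -2 W
2 1 10/17 12/17 27/34 -1 -2 S
3 40/37 8/9 212/333 328/333 -1 -3 E
4 4/5 20/13 2/65 76/65 0 -3 N
5 40/53 40/49 900/2597 2040/2597 0 -2 W
6 1 10/17 12/17 27/34 -1 -2 S
final -1 -3 E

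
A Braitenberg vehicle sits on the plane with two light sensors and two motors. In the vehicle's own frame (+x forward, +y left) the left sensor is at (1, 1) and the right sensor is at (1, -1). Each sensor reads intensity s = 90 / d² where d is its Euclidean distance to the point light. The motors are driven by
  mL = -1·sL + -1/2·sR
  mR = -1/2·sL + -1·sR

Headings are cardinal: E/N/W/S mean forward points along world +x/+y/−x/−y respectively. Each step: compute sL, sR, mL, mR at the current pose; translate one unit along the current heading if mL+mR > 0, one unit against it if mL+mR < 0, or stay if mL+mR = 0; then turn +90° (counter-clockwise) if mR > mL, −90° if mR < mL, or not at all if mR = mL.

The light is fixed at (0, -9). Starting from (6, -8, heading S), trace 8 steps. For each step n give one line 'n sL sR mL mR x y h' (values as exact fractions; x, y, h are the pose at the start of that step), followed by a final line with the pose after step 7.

0 90/49 18/5 -891/245 -1107/245 6 -8 S
1 45/13 45/17 -2115/442 -1935/442 6 -7 W
2 18/13 90/37 -1251/481 -1503/481 7 -7 S
3 9/4 45/26 -81/26 -297/104 7 -6 W
4 18/17 90/53 -1719/901 -2007/901 8 -6 S
5 45/29 45/37 -4635/2146 -4275/2146 8 -5 W
6 90/109 90/73 -11475/7957 -13095/7957 9 -5 S
7 9/8 9/10 -63/40 -117/80 9 -4 W
final 10 -4 S

n=0: pose=(6,-8,S); sL=90/49, sR=18/5; mL=-891/245, mR=-1107/245; mL+mR=-1998/245 → advance -1; mR−mL=-216/245 → turn -1·90°
n=1: pose=(6,-7,W); sL=45/13, sR=45/17; mL=-2115/442, mR=-1935/442; mL+mR=-2025/221 → advance -1; mR−mL=90/221 → turn +1·90°
n=2: pose=(7,-7,S); sL=18/13, sR=90/37; mL=-1251/481, mR=-1503/481; mL+mR=-2754/481 → advance -1; mR−mL=-252/481 → turn -1·90°
n=3: pose=(7,-6,W); sL=9/4, sR=45/26; mL=-81/26, mR=-297/104; mL+mR=-621/104 → advance -1; mR−mL=27/104 → turn +1·90°
n=4: pose=(8,-6,S); sL=18/17, sR=90/53; mL=-1719/901, mR=-2007/901; mL+mR=-3726/901 → advance -1; mR−mL=-288/901 → turn -1·90°
n=5: pose=(8,-5,W); sL=45/29, sR=45/37; mL=-4635/2146, mR=-4275/2146; mL+mR=-4455/1073 → advance -1; mR−mL=180/1073 → turn +1·90°
n=6: pose=(9,-5,S); sL=90/109, sR=90/73; mL=-11475/7957, mR=-13095/7957; mL+mR=-24570/7957 → advance -1; mR−mL=-1620/7957 → turn -1·90°
n=7: pose=(9,-4,W); sL=9/8, sR=9/10; mL=-63/40, mR=-117/80; mL+mR=-243/80 → advance -1; mR−mL=9/80 → turn +1·90°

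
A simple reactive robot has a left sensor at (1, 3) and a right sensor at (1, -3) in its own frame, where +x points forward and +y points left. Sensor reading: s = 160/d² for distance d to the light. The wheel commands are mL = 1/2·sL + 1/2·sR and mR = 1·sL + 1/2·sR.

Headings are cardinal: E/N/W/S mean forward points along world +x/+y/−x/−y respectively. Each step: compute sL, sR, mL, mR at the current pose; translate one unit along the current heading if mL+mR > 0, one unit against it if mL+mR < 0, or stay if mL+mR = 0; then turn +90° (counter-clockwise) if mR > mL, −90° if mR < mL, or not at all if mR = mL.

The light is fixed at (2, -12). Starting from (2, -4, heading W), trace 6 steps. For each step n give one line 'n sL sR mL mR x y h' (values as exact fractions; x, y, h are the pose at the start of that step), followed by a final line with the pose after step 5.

0 80/13 80/61 2960/793 5400/793 2 -4 W
1 160/53 32/13 1888/689 2928/689 1 -4 S
2 8/5 10 29/5 33/5 1 -5 E
3 160/73 160/73 160/73 240/73 2 -5 N
4 80/13 80/61 2960/793 5400/793 2 -4 W
5 160/53 32/13 1888/689 2928/689 1 -4 S
final 1 -5 E

n=0: pose=(2,-4,W); sL=80/13, sR=80/61; mL=2960/793, mR=5400/793; mL+mR=8360/793 → advance +1; mR−mL=40/13 → turn +1·90°
n=1: pose=(1,-4,S); sL=160/53, sR=32/13; mL=1888/689, mR=2928/689; mL+mR=4816/689 → advance +1; mR−mL=80/53 → turn +1·90°
n=2: pose=(1,-5,E); sL=8/5, sR=10; mL=29/5, mR=33/5; mL+mR=62/5 → advance +1; mR−mL=4/5 → turn +1·90°
n=3: pose=(2,-5,N); sL=160/73, sR=160/73; mL=160/73, mR=240/73; mL+mR=400/73 → advance +1; mR−mL=80/73 → turn +1·90°
n=4: pose=(2,-4,W); sL=80/13, sR=80/61; mL=2960/793, mR=5400/793; mL+mR=8360/793 → advance +1; mR−mL=40/13 → turn +1·90°
n=5: pose=(1,-4,S); sL=160/53, sR=32/13; mL=1888/689, mR=2928/689; mL+mR=4816/689 → advance +1; mR−mL=80/53 → turn +1·90°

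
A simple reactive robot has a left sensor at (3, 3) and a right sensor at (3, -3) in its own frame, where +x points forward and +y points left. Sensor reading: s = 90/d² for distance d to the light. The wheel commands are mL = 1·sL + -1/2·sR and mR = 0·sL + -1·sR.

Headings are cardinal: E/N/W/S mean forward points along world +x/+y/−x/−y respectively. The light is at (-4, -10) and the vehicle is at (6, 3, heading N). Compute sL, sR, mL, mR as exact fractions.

18/61 18/85 981/5185 -18/85

left sensor world pos  = (3, 6); dL² = 305
right sensor world pos = (9, 6); dR² = 425
sL = 90/305 = 18/61
sR = 90/425 = 18/85
mL = 1·sL + -1/2·sR = 981/5185
mR = 0·sL + -1·sR = -18/85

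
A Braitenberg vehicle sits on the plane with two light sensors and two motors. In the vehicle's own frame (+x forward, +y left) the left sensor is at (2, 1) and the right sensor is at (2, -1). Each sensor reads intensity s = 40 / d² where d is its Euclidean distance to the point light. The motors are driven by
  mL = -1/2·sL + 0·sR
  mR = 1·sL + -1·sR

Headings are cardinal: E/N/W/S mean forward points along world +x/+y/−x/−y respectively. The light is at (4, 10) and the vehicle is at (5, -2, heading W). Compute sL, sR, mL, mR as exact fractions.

left sensor world pos  = (3, -3); dL² = 170
right sensor world pos = (3, -1); dR² = 122
sL = 40/170 = 4/17
sR = 40/122 = 20/61
mL = -1/2·sL + 0·sR = -2/17
mR = 1·sL + -1·sR = -96/1037

4/17 20/61 -2/17 -96/1037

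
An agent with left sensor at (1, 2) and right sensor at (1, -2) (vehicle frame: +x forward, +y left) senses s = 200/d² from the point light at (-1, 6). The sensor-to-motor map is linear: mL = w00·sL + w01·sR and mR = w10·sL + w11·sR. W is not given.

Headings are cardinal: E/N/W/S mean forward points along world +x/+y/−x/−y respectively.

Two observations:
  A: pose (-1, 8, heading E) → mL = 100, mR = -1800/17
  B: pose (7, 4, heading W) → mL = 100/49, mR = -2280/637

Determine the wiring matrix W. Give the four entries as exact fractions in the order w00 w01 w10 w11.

0 1/2 -1/2 -1/2

obs A: pose=(-1,8,E) → sL=200/17, sR=200, mL=100, mR=-1800/17
obs B: pose=(7,4,W) → sL=40/13, sR=200/49, mL=100/49, mR=-2280/637
sensor matrix S = [[200/17, 200], [40/13, 200/49]]; det S = -6144000/10829
solve [mL_A; mL_B] = S·[w00; w01] and [mR_A; mR_B] = S·[w10; w11]:
  w00 = 0, w01 = 1/2, w10 = -1/2, w11 = -1/2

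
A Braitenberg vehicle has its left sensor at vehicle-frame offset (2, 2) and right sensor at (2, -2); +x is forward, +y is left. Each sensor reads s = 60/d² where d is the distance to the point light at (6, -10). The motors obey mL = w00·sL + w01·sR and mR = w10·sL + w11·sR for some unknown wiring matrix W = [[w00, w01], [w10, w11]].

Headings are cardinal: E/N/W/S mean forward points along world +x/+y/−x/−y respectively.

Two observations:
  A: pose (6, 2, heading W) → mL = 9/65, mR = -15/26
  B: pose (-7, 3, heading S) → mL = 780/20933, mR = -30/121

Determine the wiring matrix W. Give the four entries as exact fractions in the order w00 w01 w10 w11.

1/2 -1/2 -1 0

obs A: pose=(6,2,W) → sL=15/26, sR=3/10, mL=9/65, mR=-15/26
obs B: pose=(-7,3,S) → sL=30/121, sR=30/173, mL=780/20933, mR=-30/121
sensor matrix S = [[15/26, 3/10], [30/121, 30/173]]; det S = 6984/272129
solve [mL_A; mL_B] = S·[w00; w01] and [mR_A; mR_B] = S·[w10; w11]:
  w00 = 1/2, w01 = -1/2, w10 = -1, w11 = 0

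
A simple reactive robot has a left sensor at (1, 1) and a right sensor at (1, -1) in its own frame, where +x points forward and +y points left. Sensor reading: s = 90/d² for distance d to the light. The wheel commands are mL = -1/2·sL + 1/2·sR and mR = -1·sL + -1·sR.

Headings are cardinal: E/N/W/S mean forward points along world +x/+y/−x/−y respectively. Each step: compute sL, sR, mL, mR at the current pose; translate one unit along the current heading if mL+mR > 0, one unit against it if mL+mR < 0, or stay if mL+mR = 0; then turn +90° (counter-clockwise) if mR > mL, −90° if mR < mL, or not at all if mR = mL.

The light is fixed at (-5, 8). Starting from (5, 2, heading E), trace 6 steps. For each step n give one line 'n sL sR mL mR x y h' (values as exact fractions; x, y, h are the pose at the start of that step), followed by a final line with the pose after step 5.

n=0: pose=(5,2,E); sL=45/73, sR=9/17; mL=-54/1241, mR=-1422/1241; mL+mR=-1476/1241 → advance -1; mR−mL=-1368/1241 → turn -1·90°
n=1: pose=(4,2,S); sL=90/149, sR=90/113; mL=1620/16837, mR=-23580/16837; mL+mR=-21960/16837 → advance -1; mR−mL=-25200/16837 → turn -1·90°
n=2: pose=(4,3,W); sL=9/10, sR=9/8; mL=9/80, mR=-81/40; mL+mR=-153/80 → advance -1; mR−mL=-171/80 → turn -1·90°
n=3: pose=(5,3,N); sL=90/97, sR=90/137; mL=-1800/13289, mR=-21060/13289; mL+mR=-22860/13289 → advance -1; mR−mL=-19260/13289 → turn -1·90°
n=4: pose=(5,2,E); sL=45/73, sR=9/17; mL=-54/1241, mR=-1422/1241; mL+mR=-1476/1241 → advance -1; mR−mL=-1368/1241 → turn -1·90°
n=5: pose=(4,2,S); sL=90/149, sR=90/113; mL=1620/16837, mR=-23580/16837; mL+mR=-21960/16837 → advance -1; mR−mL=-25200/16837 → turn -1·90°

0 45/73 9/17 -54/1241 -1422/1241 5 2 E
1 90/149 90/113 1620/16837 -23580/16837 4 2 S
2 9/10 9/8 9/80 -81/40 4 3 W
3 90/97 90/137 -1800/13289 -21060/13289 5 3 N
4 45/73 9/17 -54/1241 -1422/1241 5 2 E
5 90/149 90/113 1620/16837 -23580/16837 4 2 S
final 4 3 W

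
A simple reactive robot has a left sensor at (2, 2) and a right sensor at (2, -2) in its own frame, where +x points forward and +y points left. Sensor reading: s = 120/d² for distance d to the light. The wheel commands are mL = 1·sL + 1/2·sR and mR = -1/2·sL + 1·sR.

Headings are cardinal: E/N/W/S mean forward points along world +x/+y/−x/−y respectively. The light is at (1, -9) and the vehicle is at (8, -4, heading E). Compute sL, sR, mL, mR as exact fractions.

left sensor world pos  = (10, -2); dL² = 130
right sensor world pos = (10, -6); dR² = 90
sL = 120/130 = 12/13
sR = 120/90 = 4/3
mL = 1·sL + 1/2·sR = 62/39
mR = -1/2·sL + 1·sR = 34/39

12/13 4/3 62/39 34/39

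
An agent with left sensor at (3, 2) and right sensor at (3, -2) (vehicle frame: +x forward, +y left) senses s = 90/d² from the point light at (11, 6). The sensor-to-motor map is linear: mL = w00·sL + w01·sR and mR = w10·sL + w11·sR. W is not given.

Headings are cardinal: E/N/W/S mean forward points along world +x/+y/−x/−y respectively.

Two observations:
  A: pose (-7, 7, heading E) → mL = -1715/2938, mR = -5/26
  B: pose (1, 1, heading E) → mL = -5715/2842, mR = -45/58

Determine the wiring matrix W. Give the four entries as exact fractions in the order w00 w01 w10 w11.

-1 -1/2 -1/2 0

obs A: pose=(-7,7,E) → sL=5/13, sR=45/113, mL=-1715/2938, mR=-5/26
obs B: pose=(1,1,E) → sL=45/29, sR=45/49, mL=-5715/2842, mR=-45/58
sensor matrix S = [[5/13, 45/113], [45/29, 45/49]]; det S = -552600/2087449
solve [mL_A; mL_B] = S·[w00; w01] and [mR_A; mR_B] = S·[w10; w11]:
  w00 = -1, w01 = -1/2, w10 = -1/2, w11 = 0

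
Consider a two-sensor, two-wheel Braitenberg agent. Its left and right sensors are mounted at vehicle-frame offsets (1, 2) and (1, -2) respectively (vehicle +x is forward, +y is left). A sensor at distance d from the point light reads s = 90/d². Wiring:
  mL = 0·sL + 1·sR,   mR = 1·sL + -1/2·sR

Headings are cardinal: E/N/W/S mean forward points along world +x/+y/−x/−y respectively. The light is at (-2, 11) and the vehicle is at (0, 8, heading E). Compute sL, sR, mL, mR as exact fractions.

left sensor world pos  = (1, 10); dL² = 10
right sensor world pos = (1, 6); dR² = 34
sL = 90/10 = 9
sR = 90/34 = 45/17
mL = 0·sL + 1·sR = 45/17
mR = 1·sL + -1/2·sR = 261/34

9 45/17 45/17 261/34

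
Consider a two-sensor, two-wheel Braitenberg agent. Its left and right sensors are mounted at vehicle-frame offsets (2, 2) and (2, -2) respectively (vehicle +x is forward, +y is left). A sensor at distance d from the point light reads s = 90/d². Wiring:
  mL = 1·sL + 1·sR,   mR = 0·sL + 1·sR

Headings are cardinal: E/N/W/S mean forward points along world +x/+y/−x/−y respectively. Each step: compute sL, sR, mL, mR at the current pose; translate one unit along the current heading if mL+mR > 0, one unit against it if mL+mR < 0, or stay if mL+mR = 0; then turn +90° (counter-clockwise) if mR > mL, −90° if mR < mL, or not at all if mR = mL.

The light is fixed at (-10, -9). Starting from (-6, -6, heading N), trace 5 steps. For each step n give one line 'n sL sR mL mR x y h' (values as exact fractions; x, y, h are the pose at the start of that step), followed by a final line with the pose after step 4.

0 90/29 90/61 8100/1769 90/61 -6 -6 N
1 5/4 9/4 7/2 9/4 -6 -5 E
2 90/53 90/13 5940/689 90/13 -5 -5 S
3 9 45/17 198/17 45/17 -5 -6 W
4 90/29 90/61 8100/1769 90/61 -6 -6 N
final -6 -5 E

n=0: pose=(-6,-6,N); sL=90/29, sR=90/61; mL=8100/1769, mR=90/61; mL+mR=10710/1769 → advance +1; mR−mL=-90/29 → turn -1·90°
n=1: pose=(-6,-5,E); sL=5/4, sR=9/4; mL=7/2, mR=9/4; mL+mR=23/4 → advance +1; mR−mL=-5/4 → turn -1·90°
n=2: pose=(-5,-5,S); sL=90/53, sR=90/13; mL=5940/689, mR=90/13; mL+mR=10710/689 → advance +1; mR−mL=-90/53 → turn -1·90°
n=3: pose=(-5,-6,W); sL=9, sR=45/17; mL=198/17, mR=45/17; mL+mR=243/17 → advance +1; mR−mL=-9 → turn -1·90°
n=4: pose=(-6,-6,N); sL=90/29, sR=90/61; mL=8100/1769, mR=90/61; mL+mR=10710/1769 → advance +1; mR−mL=-90/29 → turn -1·90°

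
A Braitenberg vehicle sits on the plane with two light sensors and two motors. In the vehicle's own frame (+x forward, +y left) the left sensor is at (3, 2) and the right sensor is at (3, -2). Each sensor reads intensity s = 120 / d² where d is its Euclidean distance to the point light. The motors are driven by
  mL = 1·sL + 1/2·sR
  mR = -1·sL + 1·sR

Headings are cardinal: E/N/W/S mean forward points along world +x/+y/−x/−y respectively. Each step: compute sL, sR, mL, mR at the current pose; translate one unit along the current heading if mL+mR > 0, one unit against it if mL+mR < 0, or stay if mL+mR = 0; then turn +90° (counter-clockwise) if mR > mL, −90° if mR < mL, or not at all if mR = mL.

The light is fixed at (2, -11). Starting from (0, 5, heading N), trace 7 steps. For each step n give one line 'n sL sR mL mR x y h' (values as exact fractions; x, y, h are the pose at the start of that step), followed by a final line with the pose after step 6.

n=0: pose=(0,5,N); sL=120/377, sR=120/361; mL=65940/136097, mR=1920/136097; mL+mR=180/361 → advance +1; mR−mL=-64020/136097 → turn -1·90°
n=1: pose=(0,6,E); sL=60/181, sR=60/113; mL=12210/20453, mR=4080/20453; mL+mR=90/113 → advance +1; mR−mL=-8130/20453 → turn -1·90°
n=2: pose=(1,6,S); sL=120/197, sR=24/41; mL=7284/8077, mR=-192/8077; mL+mR=36/41 → advance +1; mR−mL=-7476/8077 → turn -1·90°
n=3: pose=(1,5,W); sL=30/53, sR=6/17; mL=669/901, mR=-192/901; mL+mR=9/17 → advance +1; mR−mL=-861/901 → turn -1·90°
n=4: pose=(0,5,N); sL=120/377, sR=120/361; mL=65940/136097, mR=1920/136097; mL+mR=180/361 → advance +1; mR−mL=-64020/136097 → turn -1·90°
n=5: pose=(0,6,E); sL=60/181, sR=60/113; mL=12210/20453, mR=4080/20453; mL+mR=90/113 → advance +1; mR−mL=-8130/20453 → turn -1·90°
n=6: pose=(1,6,S); sL=120/197, sR=24/41; mL=7284/8077, mR=-192/8077; mL+mR=36/41 → advance +1; mR−mL=-7476/8077 → turn -1·90°

0 120/377 120/361 65940/136097 1920/136097 0 5 N
1 60/181 60/113 12210/20453 4080/20453 0 6 E
2 120/197 24/41 7284/8077 -192/8077 1 6 S
3 30/53 6/17 669/901 -192/901 1 5 W
4 120/377 120/361 65940/136097 1920/136097 0 5 N
5 60/181 60/113 12210/20453 4080/20453 0 6 E
6 120/197 24/41 7284/8077 -192/8077 1 6 S
final 1 5 W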